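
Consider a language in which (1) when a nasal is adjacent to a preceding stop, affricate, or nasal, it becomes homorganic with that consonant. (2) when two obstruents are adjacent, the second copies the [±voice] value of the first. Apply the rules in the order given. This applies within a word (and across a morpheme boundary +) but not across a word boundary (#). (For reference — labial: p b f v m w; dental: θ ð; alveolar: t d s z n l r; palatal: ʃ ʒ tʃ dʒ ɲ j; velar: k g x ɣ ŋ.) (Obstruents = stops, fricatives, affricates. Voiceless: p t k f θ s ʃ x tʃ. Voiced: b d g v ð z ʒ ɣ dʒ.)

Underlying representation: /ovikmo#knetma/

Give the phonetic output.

[ovikŋo#kŋetna]

Rule 1: /m/ after /k/ (velar) → [ŋ]
Rule 1: /n/ after /k/ (velar) → [ŋ]
Rule 1: /m/ after /t/ (alveolar) → [n]
After rule 1: ovikŋo#kŋetna
Rule 2: no segment meets the rule's conditions; no change.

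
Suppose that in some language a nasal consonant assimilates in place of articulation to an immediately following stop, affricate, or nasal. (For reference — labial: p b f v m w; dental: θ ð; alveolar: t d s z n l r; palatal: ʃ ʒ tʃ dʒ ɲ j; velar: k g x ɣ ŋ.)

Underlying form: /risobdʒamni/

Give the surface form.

/m/ before /n/ (alveolar) → [n]

[risobdʒanni]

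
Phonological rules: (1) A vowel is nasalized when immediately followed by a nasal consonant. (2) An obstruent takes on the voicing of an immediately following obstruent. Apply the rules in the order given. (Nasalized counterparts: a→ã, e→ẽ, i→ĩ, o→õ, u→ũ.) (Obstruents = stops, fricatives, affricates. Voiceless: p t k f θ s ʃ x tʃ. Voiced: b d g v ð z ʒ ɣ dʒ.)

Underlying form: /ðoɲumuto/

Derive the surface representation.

[ðõɲũmuto]

Rule 1: /o/ before nasal /ɲ/ → [õ]
Rule 1: /u/ before nasal /m/ → [ũ]
After rule 1: ðõɲũmuto
Rule 2: no segment meets the rule's conditions; no change.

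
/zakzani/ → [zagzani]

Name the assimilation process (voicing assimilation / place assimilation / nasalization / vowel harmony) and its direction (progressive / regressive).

voicing assimilation, regressive

/k/→[g].
Each target copies a feature from the following segment, so the direction is regressive.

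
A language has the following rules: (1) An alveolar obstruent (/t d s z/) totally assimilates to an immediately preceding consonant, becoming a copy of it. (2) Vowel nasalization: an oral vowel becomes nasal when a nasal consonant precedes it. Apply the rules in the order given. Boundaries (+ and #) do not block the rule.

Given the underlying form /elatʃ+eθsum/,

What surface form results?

Rule 1: /s/ after /θ/ → [θ] (total assimilation)
After rule 1: elatʃ+eθθum
Rule 2: no segment meets the rule's conditions; no change.

[elatʃ+eθθum]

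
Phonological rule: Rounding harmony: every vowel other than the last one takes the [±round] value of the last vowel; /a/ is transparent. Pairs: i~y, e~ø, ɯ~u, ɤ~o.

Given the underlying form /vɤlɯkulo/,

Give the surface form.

/ɤ/ harmonizes with /o/ ([+round]) → [o]
/ɯ/ harmonizes with /o/ ([+round]) → [u]

[volukulo]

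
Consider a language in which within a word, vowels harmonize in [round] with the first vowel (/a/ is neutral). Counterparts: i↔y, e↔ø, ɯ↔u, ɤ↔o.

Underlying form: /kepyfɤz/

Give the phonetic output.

/y/ harmonizes with /e/ ([-round]) → [i]

[kepifɤz]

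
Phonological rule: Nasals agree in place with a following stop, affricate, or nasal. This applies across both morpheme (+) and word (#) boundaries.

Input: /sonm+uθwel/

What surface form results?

[somm+uθwel]

/n/ before /m/ (labial) → [m]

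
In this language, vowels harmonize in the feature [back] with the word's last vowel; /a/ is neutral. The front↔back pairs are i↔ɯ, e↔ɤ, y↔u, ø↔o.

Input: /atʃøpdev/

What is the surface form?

[atʃøpdev]

no segment meets the rule's conditions; no change.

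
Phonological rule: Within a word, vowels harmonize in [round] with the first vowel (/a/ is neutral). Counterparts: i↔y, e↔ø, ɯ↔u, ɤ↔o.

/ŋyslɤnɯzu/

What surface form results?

/ɤ/ harmonizes with /y/ ([+round]) → [o]
/ɯ/ harmonizes with /y/ ([+round]) → [u]

[ŋyslonuzu]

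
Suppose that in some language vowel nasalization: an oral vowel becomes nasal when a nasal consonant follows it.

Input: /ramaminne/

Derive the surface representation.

[rãmãmĩnne]

/a/ before nasal /m/ → [ã]
/a/ before nasal /m/ → [ã]
/i/ before nasal /n/ → [ĩ]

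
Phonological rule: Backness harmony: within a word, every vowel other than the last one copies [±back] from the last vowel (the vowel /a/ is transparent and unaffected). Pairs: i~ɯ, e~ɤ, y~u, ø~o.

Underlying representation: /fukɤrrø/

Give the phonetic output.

[fykerrø]

/u/ harmonizes with /ø/ ([-back]) → [y]
/ɤ/ harmonizes with /ø/ ([-back]) → [e]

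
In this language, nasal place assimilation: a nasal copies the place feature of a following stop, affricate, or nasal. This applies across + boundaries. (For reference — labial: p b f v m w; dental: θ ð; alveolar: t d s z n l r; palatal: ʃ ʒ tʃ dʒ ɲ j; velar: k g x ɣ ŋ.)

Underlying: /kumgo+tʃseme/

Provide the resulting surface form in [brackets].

/m/ before /g/ (velar) → [ŋ]

[kuŋgo+tʃseme]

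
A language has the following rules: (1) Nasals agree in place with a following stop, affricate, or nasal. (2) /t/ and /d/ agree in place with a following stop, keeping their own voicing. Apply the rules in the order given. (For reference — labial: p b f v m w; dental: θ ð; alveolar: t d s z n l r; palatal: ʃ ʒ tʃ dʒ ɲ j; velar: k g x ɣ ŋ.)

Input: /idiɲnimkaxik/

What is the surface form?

[idinniŋkaxik]

Rule 1: /ɲ/ before /n/ (alveolar) → [n]
Rule 1: /m/ before /k/ (velar) → [ŋ]
After rule 1: idinniŋkaxik
Rule 2: no segment meets the rule's conditions; no change.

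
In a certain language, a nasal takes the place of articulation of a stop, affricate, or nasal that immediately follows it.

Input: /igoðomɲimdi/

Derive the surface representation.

/m/ before /ɲ/ (palatal) → [ɲ]
/m/ before /d/ (alveolar) → [n]

[igoðoɲɲindi]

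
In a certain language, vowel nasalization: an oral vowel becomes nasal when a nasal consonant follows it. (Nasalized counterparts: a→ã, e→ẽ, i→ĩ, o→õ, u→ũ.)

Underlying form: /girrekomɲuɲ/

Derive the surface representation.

/o/ before nasal /m/ → [õ]
/u/ before nasal /ɲ/ → [ũ]

[girrekõmɲũɲ]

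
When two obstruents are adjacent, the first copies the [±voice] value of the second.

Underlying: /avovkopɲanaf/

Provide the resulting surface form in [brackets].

/v/ before /k/ (voiceless) → [f]

[avofkopɲanaf]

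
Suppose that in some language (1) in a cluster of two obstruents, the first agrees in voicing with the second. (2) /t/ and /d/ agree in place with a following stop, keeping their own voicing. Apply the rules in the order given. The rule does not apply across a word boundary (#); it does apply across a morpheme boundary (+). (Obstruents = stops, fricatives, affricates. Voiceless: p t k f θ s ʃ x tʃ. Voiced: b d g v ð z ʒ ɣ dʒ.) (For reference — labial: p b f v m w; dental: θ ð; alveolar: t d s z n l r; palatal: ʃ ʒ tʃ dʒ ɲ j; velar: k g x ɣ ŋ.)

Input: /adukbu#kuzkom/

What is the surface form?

Rule 1: /k/ before /b/ (voiced) → [g]
Rule 1: /z/ before /k/ (voiceless) → [s]
After rule 1: adugbu#kuskom
Rule 2: no segment meets the rule's conditions; no change.

[adugbu#kuskom]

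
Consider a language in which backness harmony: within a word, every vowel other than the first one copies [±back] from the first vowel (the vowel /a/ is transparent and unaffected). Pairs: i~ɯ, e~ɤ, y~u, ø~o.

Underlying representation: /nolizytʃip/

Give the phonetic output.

[nolɯzutʃɯp]

/i/ harmonizes with /o/ ([+back]) → [ɯ]
/y/ harmonizes with /o/ ([+back]) → [u]
/i/ harmonizes with /o/ ([+back]) → [ɯ]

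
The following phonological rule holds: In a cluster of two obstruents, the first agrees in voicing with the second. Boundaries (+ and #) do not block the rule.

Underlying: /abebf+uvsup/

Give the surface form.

/b/ before /f/ (voiceless) → [p]
/v/ before /s/ (voiceless) → [f]

[abepf+ufsup]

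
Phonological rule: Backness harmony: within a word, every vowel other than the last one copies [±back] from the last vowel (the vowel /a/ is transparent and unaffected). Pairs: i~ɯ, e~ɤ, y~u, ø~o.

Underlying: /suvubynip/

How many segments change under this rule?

/u/ harmonizes with /i/ ([-back]) → [y]
/u/ harmonizes with /i/ ([-back]) → [y]
2 segments change.

2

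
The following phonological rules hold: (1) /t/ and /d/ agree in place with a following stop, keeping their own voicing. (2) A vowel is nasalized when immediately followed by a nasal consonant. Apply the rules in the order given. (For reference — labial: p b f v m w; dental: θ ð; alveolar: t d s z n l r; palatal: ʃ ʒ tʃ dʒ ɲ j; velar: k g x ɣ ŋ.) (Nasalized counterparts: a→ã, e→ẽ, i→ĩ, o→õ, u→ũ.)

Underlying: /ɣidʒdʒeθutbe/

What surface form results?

Rule 1: /t/ before /b/ (labial) → [p]
After rule 1: ɣidʒdʒeθupbe
Rule 2: no segment meets the rule's conditions; no change.

[ɣidʒdʒeθupbe]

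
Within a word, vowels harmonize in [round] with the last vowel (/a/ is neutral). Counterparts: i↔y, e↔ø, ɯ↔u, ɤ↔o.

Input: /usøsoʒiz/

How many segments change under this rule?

/u/ harmonizes with /i/ ([-round]) → [ɯ]
/ø/ harmonizes with /i/ ([-round]) → [e]
/o/ harmonizes with /i/ ([-round]) → [ɤ]
3 segments change.

3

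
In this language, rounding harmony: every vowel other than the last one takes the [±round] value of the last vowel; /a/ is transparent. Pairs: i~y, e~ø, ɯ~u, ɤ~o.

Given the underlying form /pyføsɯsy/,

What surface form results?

[pyføsusy]

/ɯ/ harmonizes with /y/ ([+round]) → [u]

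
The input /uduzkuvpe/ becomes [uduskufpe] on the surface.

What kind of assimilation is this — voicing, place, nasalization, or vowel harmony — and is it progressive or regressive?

/z/→[s] /v/→[f].
Each target copies a feature from the following segment, so the direction is regressive.

voicing assimilation, regressive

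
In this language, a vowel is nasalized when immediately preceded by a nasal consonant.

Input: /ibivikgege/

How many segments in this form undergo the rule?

0

No segment meets the rule's conditions.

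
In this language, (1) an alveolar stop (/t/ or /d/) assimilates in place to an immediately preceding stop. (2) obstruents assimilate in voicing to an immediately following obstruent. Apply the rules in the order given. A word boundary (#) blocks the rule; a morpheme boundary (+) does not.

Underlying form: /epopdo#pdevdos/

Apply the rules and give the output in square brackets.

Rule 1: /d/ after /p/ (labial) → [b]
Rule 1: /d/ after /p/ (labial) → [b]
After rule 1: epopbo#pbevdos
Rule 2: /p/ before /b/ (voiced) → [b]
Rule 2: /p/ before /b/ (voiced) → [b]

[epobbo#bbevdos]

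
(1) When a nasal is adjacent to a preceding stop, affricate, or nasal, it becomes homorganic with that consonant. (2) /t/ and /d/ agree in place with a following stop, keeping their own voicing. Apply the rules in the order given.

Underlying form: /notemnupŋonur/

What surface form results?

Rule 1: /n/ after /m/ (labial) → [m]
Rule 1: /ŋ/ after /p/ (labial) → [m]
After rule 1: notemmupmonur
Rule 2: no segment meets the rule's conditions; no change.

[notemmupmonur]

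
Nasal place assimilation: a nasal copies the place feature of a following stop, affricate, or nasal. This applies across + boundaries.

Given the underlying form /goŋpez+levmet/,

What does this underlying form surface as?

/ŋ/ before /p/ (labial) → [m]

[gompez+levmet]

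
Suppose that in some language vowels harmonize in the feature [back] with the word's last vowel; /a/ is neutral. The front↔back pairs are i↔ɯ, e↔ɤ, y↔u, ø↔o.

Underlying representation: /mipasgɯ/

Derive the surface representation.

/i/ harmonizes with /ɯ/ ([+back]) → [ɯ]

[mɯpasgɯ]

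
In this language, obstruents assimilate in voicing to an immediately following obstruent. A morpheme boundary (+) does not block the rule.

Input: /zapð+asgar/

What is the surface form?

/p/ before /ð/ (voiced) → [b]
/s/ before /g/ (voiced) → [z]

[zabð+azgar]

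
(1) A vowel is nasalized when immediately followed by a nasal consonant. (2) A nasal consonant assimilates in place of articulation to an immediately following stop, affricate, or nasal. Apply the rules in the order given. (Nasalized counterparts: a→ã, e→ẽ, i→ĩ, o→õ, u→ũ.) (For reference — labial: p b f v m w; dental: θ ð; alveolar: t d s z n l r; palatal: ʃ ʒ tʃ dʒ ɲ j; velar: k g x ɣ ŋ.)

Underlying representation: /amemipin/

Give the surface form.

Rule 1: /a/ before nasal /m/ → [ã]
Rule 1: /e/ before nasal /m/ → [ẽ]
Rule 1: /i/ before nasal /n/ → [ĩ]
After rule 1: ãmẽmipĩn
Rule 2: no segment meets the rule's conditions; no change.

[ãmẽmipĩn]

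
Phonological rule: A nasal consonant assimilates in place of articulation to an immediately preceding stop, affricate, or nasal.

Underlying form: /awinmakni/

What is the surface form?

/m/ after /n/ (alveolar) → [n]
/n/ after /k/ (velar) → [ŋ]

[awinnakŋi]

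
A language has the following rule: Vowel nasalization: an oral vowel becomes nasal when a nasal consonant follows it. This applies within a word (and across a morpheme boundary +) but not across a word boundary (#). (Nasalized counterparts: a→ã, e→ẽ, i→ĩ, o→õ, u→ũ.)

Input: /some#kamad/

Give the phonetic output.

/o/ before nasal /m/ → [õ]
/a/ before nasal /m/ → [ã]

[sõme#kãmad]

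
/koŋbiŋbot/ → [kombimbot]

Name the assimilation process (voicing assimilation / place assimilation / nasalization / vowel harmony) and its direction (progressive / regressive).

place assimilation, regressive

/ŋ/→[m] /ŋ/→[m].
Each target copies a feature from the following segment, so the direction is regressive.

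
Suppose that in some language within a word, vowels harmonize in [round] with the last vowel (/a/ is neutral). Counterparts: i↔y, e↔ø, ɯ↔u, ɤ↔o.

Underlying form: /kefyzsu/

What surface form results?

[køfyzsu]

/e/ harmonizes with /u/ ([+round]) → [ø]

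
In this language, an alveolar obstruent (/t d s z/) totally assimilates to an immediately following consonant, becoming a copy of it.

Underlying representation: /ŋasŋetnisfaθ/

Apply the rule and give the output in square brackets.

/s/ before /ŋ/ → [ŋ] (total assimilation)
/t/ before /n/ → [n] (total assimilation)
/s/ before /f/ → [f] (total assimilation)

[ŋaŋŋenniffaθ]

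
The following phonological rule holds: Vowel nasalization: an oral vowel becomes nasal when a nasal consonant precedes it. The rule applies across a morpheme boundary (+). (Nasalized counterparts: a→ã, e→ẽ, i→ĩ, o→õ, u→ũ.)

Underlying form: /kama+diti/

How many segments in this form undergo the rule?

1

/a/ after nasal /m/ → [ã]
1 segment changes.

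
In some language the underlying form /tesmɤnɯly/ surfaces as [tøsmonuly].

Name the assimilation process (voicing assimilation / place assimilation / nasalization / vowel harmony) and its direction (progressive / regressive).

vowel harmony, regressive

/e/→[ø] /ɤ/→[o] /ɯ/→[u].
Vowels agree with the last vowel, so the harmony is regressive.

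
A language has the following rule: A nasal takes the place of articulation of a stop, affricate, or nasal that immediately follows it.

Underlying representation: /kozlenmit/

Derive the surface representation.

/n/ before /m/ (labial) → [m]

[kozlemmit]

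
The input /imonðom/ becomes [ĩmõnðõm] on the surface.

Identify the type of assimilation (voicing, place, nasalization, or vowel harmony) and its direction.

/i/→[ĩ] /o/→[õ] /o/→[õ].
Each target copies a feature from the following segment, so the direction is regressive.

nasalization, regressive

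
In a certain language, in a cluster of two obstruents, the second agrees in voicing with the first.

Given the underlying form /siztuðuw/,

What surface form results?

/t/ after /z/ (voiced) → [d]

[sizduðuw]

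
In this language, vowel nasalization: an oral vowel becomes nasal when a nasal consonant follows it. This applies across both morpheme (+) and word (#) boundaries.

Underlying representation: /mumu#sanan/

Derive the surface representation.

[mũmu#sãnãn]

/u/ before nasal /m/ → [ũ]
/a/ before nasal /n/ → [ã]
/a/ before nasal /n/ → [ã]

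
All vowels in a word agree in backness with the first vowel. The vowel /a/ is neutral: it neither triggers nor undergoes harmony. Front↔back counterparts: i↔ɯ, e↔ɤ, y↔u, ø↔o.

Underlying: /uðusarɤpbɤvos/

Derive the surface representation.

no segment meets the rule's conditions; no change.

[uðusarɤpbɤvos]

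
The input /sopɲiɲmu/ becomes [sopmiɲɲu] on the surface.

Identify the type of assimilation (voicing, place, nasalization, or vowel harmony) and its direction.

place assimilation, progressive

/ɲ/→[m] /m/→[ɲ].
Each target copies a feature from the preceding segment, so the direction is progressive.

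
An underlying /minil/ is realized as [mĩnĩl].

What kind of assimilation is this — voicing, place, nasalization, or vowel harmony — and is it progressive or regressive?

/i/→[ĩ] /i/→[ĩ].
Each target copies a feature from the preceding segment, so the direction is progressive.

nasalization, progressive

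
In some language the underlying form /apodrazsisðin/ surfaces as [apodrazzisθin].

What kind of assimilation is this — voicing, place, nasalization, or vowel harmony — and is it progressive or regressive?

/s/→[z] /ð/→[θ].
Each target copies a feature from the preceding segment, so the direction is progressive.

voicing assimilation, progressive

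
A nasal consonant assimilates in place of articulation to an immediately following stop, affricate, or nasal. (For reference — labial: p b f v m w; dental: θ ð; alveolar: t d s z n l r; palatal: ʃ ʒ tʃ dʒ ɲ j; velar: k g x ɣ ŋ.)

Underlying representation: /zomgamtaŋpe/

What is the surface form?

[zoŋgantampe]

/m/ before /g/ (velar) → [ŋ]
/m/ before /t/ (alveolar) → [n]
/ŋ/ before /p/ (labial) → [m]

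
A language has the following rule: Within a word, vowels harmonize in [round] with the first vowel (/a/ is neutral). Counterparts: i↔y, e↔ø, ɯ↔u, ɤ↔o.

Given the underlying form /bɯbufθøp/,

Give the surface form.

[bɯbɯfθep]

/u/ harmonizes with /ɯ/ ([-round]) → [ɯ]
/ø/ harmonizes with /ɯ/ ([-round]) → [e]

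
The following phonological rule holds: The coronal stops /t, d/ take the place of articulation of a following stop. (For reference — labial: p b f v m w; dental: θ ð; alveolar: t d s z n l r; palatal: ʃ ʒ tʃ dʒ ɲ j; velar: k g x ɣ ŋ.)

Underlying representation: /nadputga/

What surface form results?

/d/ before /p/ (labial) → [b]
/t/ before /g/ (velar) → [k]

[nabpukga]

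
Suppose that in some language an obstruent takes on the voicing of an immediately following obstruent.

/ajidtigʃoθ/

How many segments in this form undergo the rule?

2

/d/ before /t/ (voiceless) → [t]
/g/ before /ʃ/ (voiceless) → [k]
2 segments change.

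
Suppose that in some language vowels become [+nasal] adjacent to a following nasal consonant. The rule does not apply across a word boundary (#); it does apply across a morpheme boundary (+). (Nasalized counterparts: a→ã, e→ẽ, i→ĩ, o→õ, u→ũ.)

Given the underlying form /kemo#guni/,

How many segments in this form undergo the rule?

2

/e/ before nasal /m/ → [ẽ]
/u/ before nasal /n/ → [ũ]
2 segments change.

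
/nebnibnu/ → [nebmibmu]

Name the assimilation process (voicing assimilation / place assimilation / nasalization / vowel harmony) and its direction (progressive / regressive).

place assimilation, progressive

/n/→[m] /n/→[m].
Each target copies a feature from the preceding segment, so the direction is progressive.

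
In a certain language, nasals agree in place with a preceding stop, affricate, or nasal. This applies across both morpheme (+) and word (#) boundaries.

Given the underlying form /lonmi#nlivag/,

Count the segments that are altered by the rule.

/m/ after /n/ (alveolar) → [n]
1 segment changes.

1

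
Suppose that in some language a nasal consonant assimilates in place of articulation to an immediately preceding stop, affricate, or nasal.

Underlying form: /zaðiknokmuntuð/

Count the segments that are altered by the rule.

2

/n/ after /k/ (velar) → [ŋ]
/m/ after /k/ (velar) → [ŋ]
2 segments change.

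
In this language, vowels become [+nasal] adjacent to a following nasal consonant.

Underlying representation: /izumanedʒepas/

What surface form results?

[izũmãnedʒepas]

/u/ before nasal /m/ → [ũ]
/a/ before nasal /n/ → [ã]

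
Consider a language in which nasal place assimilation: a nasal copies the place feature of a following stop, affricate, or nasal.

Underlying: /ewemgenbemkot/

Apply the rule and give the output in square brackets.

/m/ before /g/ (velar) → [ŋ]
/n/ before /b/ (labial) → [m]
/m/ before /k/ (velar) → [ŋ]

[eweŋgembeŋkot]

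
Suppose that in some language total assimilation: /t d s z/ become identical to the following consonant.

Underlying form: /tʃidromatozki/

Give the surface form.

[tʃirromatokki]

/d/ before /r/ → [r] (total assimilation)
/z/ before /k/ → [k] (total assimilation)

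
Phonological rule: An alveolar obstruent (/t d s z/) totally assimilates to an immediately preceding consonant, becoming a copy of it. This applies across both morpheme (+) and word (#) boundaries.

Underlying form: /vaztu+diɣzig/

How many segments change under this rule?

2

/t/ after /z/ → [z] (total assimilation)
/z/ after /ɣ/ → [ɣ] (total assimilation)
2 segments change.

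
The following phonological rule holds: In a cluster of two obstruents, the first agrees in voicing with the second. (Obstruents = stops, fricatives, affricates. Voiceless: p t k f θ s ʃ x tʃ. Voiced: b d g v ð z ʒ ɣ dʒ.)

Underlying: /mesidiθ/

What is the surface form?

no segment meets the rule's conditions; no change.

[mesidiθ]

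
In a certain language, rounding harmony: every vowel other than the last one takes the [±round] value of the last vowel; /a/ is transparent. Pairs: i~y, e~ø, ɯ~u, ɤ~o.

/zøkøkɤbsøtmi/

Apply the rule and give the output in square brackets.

/ø/ harmonizes with /i/ ([-round]) → [e]
/ø/ harmonizes with /i/ ([-round]) → [e]
/ø/ harmonizes with /i/ ([-round]) → [e]

[zekekɤbsetmi]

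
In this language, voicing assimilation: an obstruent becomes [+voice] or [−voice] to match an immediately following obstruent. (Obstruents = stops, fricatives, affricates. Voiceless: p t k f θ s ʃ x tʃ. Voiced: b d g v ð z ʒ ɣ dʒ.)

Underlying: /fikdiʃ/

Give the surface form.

/k/ before /d/ (voiced) → [g]

[figdiʃ]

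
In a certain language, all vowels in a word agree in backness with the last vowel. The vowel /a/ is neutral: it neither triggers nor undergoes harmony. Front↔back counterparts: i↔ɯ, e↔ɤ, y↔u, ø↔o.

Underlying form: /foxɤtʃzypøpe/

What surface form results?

/o/ harmonizes with /e/ ([-back]) → [ø]
/ɤ/ harmonizes with /e/ ([-back]) → [e]

[føxetʃzypøpe]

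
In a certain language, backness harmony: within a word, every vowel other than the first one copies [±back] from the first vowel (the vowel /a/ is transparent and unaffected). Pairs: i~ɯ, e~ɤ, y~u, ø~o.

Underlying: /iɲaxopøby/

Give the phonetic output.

/o/ harmonizes with /i/ ([-back]) → [ø]

[iɲaxøpøby]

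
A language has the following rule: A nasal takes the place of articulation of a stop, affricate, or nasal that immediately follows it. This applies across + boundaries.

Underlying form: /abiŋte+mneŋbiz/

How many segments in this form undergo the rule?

3

/ŋ/ before /t/ (alveolar) → [n]
/m/ before /n/ (alveolar) → [n]
/ŋ/ before /b/ (labial) → [m]
3 segments change.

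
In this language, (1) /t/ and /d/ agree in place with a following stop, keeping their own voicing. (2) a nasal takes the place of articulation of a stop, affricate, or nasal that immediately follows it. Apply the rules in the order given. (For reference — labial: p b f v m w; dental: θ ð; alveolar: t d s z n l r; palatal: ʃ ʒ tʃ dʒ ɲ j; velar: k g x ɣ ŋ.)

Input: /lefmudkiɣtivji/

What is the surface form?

Rule 1: /d/ before /k/ (velar) → [g]
After rule 1: lefmugkiɣtivji
Rule 2: no segment meets the rule's conditions; no change.

[lefmugkiɣtivji]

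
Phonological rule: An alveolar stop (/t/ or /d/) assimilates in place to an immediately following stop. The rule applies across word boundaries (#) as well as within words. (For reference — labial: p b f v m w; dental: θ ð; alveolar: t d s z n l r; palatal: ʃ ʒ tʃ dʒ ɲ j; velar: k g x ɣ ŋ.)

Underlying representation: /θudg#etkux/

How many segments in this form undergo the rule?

2

/d/ before /g/ (velar) → [g]
/t/ before /k/ (velar) → [k]
2 segments change.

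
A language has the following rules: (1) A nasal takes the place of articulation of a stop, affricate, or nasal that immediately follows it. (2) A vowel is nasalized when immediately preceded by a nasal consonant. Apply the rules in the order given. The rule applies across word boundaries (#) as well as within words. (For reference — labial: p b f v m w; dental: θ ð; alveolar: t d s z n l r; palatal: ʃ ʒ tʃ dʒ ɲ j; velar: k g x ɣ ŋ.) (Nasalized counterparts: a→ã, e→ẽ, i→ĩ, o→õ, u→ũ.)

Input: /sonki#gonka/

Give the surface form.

[soŋki#goŋka]

Rule 1: /n/ before /k/ (velar) → [ŋ]
Rule 1: /n/ before /k/ (velar) → [ŋ]
After rule 1: soŋki#goŋka
Rule 2: no segment meets the rule's conditions; no change.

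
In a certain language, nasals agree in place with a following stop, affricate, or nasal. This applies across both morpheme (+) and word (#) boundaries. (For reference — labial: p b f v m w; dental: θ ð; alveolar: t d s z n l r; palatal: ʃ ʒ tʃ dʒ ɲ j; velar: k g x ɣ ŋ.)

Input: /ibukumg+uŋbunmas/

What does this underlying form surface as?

/m/ before /g/ (velar) → [ŋ]
/ŋ/ before /b/ (labial) → [m]
/n/ before /m/ (labial) → [m]

[ibukuŋg+umbummas]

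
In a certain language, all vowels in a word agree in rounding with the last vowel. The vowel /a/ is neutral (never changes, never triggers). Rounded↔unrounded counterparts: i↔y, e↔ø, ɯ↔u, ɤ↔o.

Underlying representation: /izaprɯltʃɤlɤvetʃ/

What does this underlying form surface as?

no segment meets the rule's conditions; no change.

[izaprɯltʃɤlɤvetʃ]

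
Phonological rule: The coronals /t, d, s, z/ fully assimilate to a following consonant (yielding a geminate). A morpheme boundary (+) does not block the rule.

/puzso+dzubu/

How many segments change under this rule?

/z/ before /s/ → [s] (total assimilation)
/d/ before /z/ → [z] (total assimilation)
2 segments change.

2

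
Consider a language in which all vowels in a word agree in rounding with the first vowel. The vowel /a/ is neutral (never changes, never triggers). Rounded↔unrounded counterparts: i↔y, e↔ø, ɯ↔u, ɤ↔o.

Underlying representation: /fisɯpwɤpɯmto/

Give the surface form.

/o/ harmonizes with /i/ ([-round]) → [ɤ]

[fisɯpwɤpɯmtɤ]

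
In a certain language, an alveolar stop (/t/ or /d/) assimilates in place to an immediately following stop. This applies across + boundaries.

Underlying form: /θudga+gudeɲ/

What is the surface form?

/d/ before /g/ (velar) → [g]

[θugga+gudeɲ]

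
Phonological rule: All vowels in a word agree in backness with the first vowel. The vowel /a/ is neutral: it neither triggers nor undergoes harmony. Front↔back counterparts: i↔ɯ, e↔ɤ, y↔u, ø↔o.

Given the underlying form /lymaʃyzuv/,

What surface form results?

/u/ harmonizes with /y/ ([-back]) → [y]

[lymaʃyzyv]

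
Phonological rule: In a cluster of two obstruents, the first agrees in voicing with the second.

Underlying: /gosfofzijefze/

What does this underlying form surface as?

/f/ before /z/ (voiced) → [v]
/f/ before /z/ (voiced) → [v]

[gosfovzijevze]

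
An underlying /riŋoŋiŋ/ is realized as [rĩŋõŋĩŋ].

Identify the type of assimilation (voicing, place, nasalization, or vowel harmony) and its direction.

/i/→[ĩ] /o/→[õ] /i/→[ĩ].
Each target copies a feature from the following segment, so the direction is regressive.

nasalization, regressive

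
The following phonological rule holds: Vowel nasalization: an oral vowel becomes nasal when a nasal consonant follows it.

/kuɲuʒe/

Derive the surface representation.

/u/ before nasal /ɲ/ → [ũ]

[kũɲuʒe]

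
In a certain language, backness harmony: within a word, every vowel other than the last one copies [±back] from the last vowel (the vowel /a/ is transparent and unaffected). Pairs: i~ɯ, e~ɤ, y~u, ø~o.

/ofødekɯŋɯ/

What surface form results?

/ø/ harmonizes with /ɯ/ ([+back]) → [o]
/e/ harmonizes with /ɯ/ ([+back]) → [ɤ]

[ofodɤkɯŋɯ]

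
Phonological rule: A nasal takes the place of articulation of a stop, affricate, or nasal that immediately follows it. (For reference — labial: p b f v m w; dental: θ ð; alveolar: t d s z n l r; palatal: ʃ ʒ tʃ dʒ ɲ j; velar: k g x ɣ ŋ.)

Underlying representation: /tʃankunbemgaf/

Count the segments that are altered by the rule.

/n/ before /k/ (velar) → [ŋ]
/n/ before /b/ (labial) → [m]
/m/ before /g/ (velar) → [ŋ]
3 segments change.

3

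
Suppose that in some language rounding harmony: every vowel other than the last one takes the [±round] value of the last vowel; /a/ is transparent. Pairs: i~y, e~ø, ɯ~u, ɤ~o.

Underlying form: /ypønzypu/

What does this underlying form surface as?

[ypønzypu]

no segment meets the rule's conditions; no change.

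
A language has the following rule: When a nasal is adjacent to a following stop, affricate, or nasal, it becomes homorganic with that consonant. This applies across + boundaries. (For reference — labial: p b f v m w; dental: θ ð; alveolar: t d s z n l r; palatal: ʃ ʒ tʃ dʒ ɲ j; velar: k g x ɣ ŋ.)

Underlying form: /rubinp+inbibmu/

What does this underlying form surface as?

[rubimp+imbibmu]

/n/ before /p/ (labial) → [m]
/n/ before /b/ (labial) → [m]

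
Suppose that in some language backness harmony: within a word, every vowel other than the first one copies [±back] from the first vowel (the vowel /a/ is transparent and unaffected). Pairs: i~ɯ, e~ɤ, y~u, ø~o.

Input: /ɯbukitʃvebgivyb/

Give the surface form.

[ɯbukɯtʃvɤbgɯvub]

/i/ harmonizes with /ɯ/ ([+back]) → [ɯ]
/e/ harmonizes with /ɯ/ ([+back]) → [ɤ]
/i/ harmonizes with /ɯ/ ([+back]) → [ɯ]
/y/ harmonizes with /ɯ/ ([+back]) → [u]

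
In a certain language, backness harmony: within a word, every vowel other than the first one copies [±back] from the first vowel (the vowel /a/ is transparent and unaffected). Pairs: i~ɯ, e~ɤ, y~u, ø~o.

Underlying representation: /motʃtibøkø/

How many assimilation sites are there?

3

/i/ harmonizes with /o/ ([+back]) → [ɯ]
/ø/ harmonizes with /o/ ([+back]) → [o]
/ø/ harmonizes with /o/ ([+back]) → [o]
3 segments change.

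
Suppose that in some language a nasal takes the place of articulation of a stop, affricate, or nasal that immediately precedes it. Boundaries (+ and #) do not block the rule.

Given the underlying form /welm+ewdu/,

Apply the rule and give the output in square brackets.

[welm+ewdu]

no segment meets the rule's conditions; no change.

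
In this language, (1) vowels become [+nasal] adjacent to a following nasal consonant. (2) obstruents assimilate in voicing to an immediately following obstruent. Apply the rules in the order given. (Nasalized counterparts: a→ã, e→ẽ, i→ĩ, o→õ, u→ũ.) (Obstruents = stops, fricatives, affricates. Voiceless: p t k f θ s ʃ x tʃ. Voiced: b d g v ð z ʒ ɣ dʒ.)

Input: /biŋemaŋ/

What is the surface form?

[bĩŋẽmãŋ]

Rule 1: /i/ before nasal /ŋ/ → [ĩ]
Rule 1: /e/ before nasal /m/ → [ẽ]
Rule 1: /a/ before nasal /ŋ/ → [ã]
After rule 1: bĩŋẽmãŋ
Rule 2: no segment meets the rule's conditions; no change.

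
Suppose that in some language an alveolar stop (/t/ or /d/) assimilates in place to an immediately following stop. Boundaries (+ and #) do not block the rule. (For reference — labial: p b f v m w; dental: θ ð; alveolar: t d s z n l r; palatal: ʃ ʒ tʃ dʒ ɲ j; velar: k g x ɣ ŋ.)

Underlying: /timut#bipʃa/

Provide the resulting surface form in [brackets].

[timup#bipʃa]

/t/ before /b/ (labial) → [p]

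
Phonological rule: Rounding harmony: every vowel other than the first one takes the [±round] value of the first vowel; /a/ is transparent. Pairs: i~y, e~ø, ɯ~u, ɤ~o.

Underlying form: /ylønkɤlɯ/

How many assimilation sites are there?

2

/ɤ/ harmonizes with /y/ ([+round]) → [o]
/ɯ/ harmonizes with /y/ ([+round]) → [u]
2 segments change.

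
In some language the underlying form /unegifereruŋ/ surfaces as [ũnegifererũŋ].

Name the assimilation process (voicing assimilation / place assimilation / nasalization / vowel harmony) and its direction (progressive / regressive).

nasalization, regressive

/u/→[ũ] /u/→[ũ].
Each target copies a feature from the following segment, so the direction is regressive.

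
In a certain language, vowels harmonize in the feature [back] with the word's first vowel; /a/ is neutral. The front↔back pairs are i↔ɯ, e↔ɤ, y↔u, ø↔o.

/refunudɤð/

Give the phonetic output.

[refynydeð]

/u/ harmonizes with /e/ ([-back]) → [y]
/u/ harmonizes with /e/ ([-back]) → [y]
/ɤ/ harmonizes with /e/ ([-back]) → [e]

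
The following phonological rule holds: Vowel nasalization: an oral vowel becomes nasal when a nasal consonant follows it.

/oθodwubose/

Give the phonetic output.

no segment meets the rule's conditions; no change.

[oθodwubose]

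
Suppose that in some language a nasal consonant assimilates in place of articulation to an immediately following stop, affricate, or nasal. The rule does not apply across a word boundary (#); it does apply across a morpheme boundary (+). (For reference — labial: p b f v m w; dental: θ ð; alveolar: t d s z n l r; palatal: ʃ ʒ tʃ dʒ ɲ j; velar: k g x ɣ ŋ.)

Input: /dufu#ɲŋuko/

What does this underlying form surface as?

[dufu#ŋŋuko]

/ɲ/ before /ŋ/ (velar) → [ŋ]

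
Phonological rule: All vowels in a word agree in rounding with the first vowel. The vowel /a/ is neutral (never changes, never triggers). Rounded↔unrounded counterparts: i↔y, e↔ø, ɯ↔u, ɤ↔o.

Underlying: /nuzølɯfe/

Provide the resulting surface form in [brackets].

/ɯ/ harmonizes with /u/ ([+round]) → [u]
/e/ harmonizes with /u/ ([+round]) → [ø]

[nuzølufø]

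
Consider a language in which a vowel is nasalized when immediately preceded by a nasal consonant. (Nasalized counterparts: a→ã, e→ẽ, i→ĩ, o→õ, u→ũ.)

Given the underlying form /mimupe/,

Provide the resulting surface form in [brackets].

/i/ after nasal /m/ → [ĩ]
/u/ after nasal /m/ → [ũ]

[mĩmũpe]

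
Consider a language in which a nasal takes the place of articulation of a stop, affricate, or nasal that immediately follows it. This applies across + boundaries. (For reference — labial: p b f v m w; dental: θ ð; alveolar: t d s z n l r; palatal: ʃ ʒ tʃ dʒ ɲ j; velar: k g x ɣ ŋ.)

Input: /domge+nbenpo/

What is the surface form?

[doŋge+mbempo]

/m/ before /g/ (velar) → [ŋ]
/n/ before /b/ (labial) → [m]
/n/ before /p/ (labial) → [m]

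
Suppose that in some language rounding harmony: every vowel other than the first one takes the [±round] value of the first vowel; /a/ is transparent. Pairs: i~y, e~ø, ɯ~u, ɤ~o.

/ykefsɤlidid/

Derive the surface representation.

/e/ harmonizes with /y/ ([+round]) → [ø]
/ɤ/ harmonizes with /y/ ([+round]) → [o]
/i/ harmonizes with /y/ ([+round]) → [y]
/i/ harmonizes with /y/ ([+round]) → [y]

[ykøfsolydyd]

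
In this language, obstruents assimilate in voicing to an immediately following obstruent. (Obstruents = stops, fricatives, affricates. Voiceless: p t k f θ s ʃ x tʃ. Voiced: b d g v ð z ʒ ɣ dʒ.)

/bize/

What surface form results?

[bize]

no segment meets the rule's conditions; no change.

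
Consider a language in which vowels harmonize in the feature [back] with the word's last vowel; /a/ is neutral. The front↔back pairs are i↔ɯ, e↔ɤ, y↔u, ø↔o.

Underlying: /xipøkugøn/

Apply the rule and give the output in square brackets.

/u/ harmonizes with /ø/ ([-back]) → [y]

[xipøkygøn]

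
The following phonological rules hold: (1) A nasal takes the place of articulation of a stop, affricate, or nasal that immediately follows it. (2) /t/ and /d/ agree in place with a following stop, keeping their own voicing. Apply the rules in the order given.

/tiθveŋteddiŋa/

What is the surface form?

[tiθventeddiŋa]

Rule 1: /ŋ/ before /t/ (alveolar) → [n]
After rule 1: tiθventeddiŋa
Rule 2: no segment meets the rule's conditions; no change.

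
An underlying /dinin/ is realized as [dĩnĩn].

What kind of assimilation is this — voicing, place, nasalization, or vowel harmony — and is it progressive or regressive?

nasalization, regressive

/i/→[ĩ] /i/→[ĩ].
Each target copies a feature from the following segment, so the direction is regressive.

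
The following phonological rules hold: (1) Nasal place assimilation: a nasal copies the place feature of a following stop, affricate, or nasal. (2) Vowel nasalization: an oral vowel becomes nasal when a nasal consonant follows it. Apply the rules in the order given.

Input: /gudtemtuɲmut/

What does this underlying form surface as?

[gudtẽntũmmut]

Rule 1: /m/ before /t/ (alveolar) → [n]
Rule 1: /ɲ/ before /m/ (labial) → [m]
After rule 1: gudtentummut
Rule 2: /e/ before nasal /n/ → [ẽ]
Rule 2: /u/ before nasal /m/ → [ũ]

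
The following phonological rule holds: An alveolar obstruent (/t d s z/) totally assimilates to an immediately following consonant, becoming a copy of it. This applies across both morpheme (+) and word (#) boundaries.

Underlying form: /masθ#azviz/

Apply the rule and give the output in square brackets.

/s/ before /θ/ → [θ] (total assimilation)
/z/ before /v/ → [v] (total assimilation)

[maθθ#avviz]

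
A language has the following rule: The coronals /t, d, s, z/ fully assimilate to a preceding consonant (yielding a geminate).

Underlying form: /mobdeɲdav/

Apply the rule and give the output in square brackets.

/d/ after /b/ → [b] (total assimilation)
/d/ after /ɲ/ → [ɲ] (total assimilation)

[mobbeɲɲav]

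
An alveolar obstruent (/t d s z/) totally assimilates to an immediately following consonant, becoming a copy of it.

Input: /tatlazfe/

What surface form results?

/t/ before /l/ → [l] (total assimilation)
/z/ before /f/ → [f] (total assimilation)

[tallaffe]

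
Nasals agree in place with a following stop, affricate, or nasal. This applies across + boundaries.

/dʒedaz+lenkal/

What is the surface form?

/n/ before /k/ (velar) → [ŋ]

[dʒedaz+leŋkal]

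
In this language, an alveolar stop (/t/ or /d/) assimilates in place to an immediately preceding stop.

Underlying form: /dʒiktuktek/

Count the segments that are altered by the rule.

2

/t/ after /k/ (velar) → [k]
/t/ after /k/ (velar) → [k]
2 segments change.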